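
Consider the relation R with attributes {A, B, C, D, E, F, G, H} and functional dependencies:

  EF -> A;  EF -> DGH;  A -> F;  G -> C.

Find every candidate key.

(A, B, E), (B, E, F)

Attributes B, E never appear on any right-hand side, so every candidate key must contain {B, E}.
{B, E}⁺ = {B, E}, which is not all of the schema, so we must add further attributes.
{A, B, E}⁺: A→F adds F; EF→DGH adds D, G, H; G→C adds C → {A, B, C, D, E, F, G, H}.
{B, E, F}⁺: EF→A adds A; EF→DGH adds D, G, H; G→C adds C → {A, B, C, D, E, F, G, H}.
Any other superkey contains one of these as a subset, so there are no further candidate keys.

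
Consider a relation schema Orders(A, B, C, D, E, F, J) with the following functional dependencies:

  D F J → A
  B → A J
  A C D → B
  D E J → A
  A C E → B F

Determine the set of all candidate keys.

{A, C, D, E}; {B, C, D, E}; {C, D, E, J}

Attributes C, D, E never appear on any right-hand side, so every candidate key must contain {C, D, E}.
{C, D, E}⁺ = {C, D, E}, which is not all of the schema, so we must add further attributes.
{A, C, D, E}⁺: ACD→B adds B; ACE→BF adds F; B→AJ adds J → {A, B, C, D, E, F, J}. Minimal: {C, D, E}⁺ = {C, D, E}; {A, D, E}⁺ = {A, D, E}; {A, C, E}⁺ = {A, B, C, E, F, J}; … — none reach the full schema.
{B, C, D, E}⁺: B→AJ adds A, J; ACE→BF adds F → {A, B, C, D, E, F, J}. Minimal: {C, D, E}⁺ = {C, D, E}; {B, D, E}⁺ = {A, B, D, E, J}; {B, C, E}⁺ = {A, B, C, E, F, J}; … — none reach the full schema.
{C, D, E, J}⁺: DEJ→A adds A; ACE→BF adds B, F → {A, B, C, D, E, F, J}. Minimal: {D, E, J}⁺ = {A, D, E, J}; {C, E, J}⁺ = {C, E, J}; {C, D, J}⁺ = {C, D, J}; … — none reach the full schema.
Any other superkey contains one of these as a subset, so there are no further candidate keys.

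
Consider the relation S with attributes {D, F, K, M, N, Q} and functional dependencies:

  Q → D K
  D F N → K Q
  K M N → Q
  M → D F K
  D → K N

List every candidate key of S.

Attribute M never appears on the right-hand side of any dependency, so M must belong to every candidate key.
{M}⁺ = {D, F, K, M, N, Q}, which is all of the schema, so {M} is the only candidate key.

(M)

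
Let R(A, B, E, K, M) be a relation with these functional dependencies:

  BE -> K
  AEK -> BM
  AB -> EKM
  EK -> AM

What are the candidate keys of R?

{A, B}⁺: AB→EKM adds E, K, M → {A, B, E, K, M}.
{B, E}⁺: BE→K adds K; EK→AM adds A, M → {A, B, E, K, M}.
{E, K}⁺: EK→AM adds A, M; AEK→BM adds B → {A, B, E, K, M}.
Any other superkey contains one of these as a subset, so there are no further candidate keys.

{A, B}, {B, E}, {E, K}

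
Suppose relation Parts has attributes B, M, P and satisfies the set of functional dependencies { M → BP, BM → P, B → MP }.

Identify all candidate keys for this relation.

{B}⁺: B→MP adds M, P → {B, M, P}.
{M}⁺: M→BP adds B, P → {B, M, P}.
Any other superkey contains one of these as a subset, so there are no further candidate keys.

{B}, {M}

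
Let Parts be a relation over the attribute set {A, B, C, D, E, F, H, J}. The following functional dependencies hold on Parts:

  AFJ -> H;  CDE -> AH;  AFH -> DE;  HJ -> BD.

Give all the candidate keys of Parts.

Attributes C, F, J never appear on any right-hand side, so every candidate key must contain {C, F, J}.
{C, F, J}⁺ = {C, F, J}, which is not all of the schema, so we must add further attributes.
{A, C, F, J}⁺: AFJ→H adds H; AFH→DE adds D, E; HJ→BD adds B → {A, B, C, D, E, F, H, J}.
{C, D, E, F, J}⁺: CDE→AH adds A, H; HJ→BD adds B → {A, B, C, D, E, F, H, J}.
{C, E, F, H, J}⁺: HJ→BD adds B, D; CDE→AH adds A → {A, B, C, D, E, F, H, J}.

{A, C, F, J}, {C, D, E, F, J}, {C, E, F, H, J}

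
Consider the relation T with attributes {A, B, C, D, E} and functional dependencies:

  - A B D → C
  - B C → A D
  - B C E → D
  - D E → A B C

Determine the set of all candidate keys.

Attribute E never appears on the right-hand side of any dependency, so E must belong to every candidate key.
{E}⁺ = {E}, which is not all of the schema, so we must add further attributes.
{D, E}⁺: DE→ABC adds A, B, C → {A, B, C, D, E}. Minimal: {E}⁺ = {E}; {D}⁺ = {D} — none reach the full schema.
{B, C, E}⁺: BC→AD adds A, D → {A, B, C, D, E}. Minimal: {C, E}⁺ = {C, E}; {B, E}⁺ = {B, E}; {B, C}⁺ = {A, B, C, D} — none reach the full schema.

DE, BCE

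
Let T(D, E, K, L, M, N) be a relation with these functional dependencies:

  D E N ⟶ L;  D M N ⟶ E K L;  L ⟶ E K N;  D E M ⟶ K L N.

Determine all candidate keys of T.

{D, E, M}, {D, L, M}, {D, M, N}

Attributes D, M never appear on any right-hand side, so every candidate key must contain {D, M}.
{D, M}⁺ = {D, M}, which is not all of the schema, so we must add further attributes.
{D, E, M}⁺: DEM→KLN adds K, L, N → {D, E, K, L, M, N}. Minimal: {E, M}⁺ = {E, M}; {D, M}⁺ = {D, M}; {D, E}⁺ = {D, E} — none reach the full schema.
{D, L, M}⁺: L→EKN adds E, K, N → {D, E, K, L, M, N}. Minimal: {L, M}⁺ = {E, K, L, M, N}; {D, M}⁺ = {D, M}; {D, L}⁺ = {D, E, K, L, N} — none reach the full schema.
{D, M, N}⁺: DMN→EKL adds E, K, L → {D, E, K, L, M, N}. Minimal: {M, N}⁺ = {M, N}; {D, N}⁺ = {D, N}; {D, M}⁺ = {D, M} — none reach the full schema.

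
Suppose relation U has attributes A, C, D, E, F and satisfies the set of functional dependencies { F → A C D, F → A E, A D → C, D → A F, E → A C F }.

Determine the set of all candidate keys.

{D}⁺: D→AF adds A, F; F→ACD adds C; F→AE adds E → {A, C, D, E, F}.
{E}⁺: E→ACF adds A, C, F; F→ACD adds D → {A, C, D, E, F}.
{F}⁺: F→ACD adds A, C, D; F→AE adds E → {A, C, D, E, F}.

(D); (E); (F)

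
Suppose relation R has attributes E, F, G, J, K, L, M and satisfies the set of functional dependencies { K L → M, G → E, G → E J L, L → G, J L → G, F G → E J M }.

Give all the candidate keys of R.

(F, G, K), (F, K, L)

Attributes F, K never appear on any right-hand side, so every candidate key must contain {F, K}.
{F, K}⁺ = {F, K}, which is not all of the schema, so we must add further attributes.
{F, G, K}⁺: G→E adds E; G→EJL adds J, L; FG→EJM adds M → {E, F, G, J, K, L, M}. Minimal: {G, K}⁺ = {E, G, J, K, L, M}; {F, K}⁺ = {F, K}; {F, G}⁺ = {E, F, G, J, L, M} — none reach the full schema.
{F, K, L}⁺: KL→M adds M; L→G adds G; FG→EJM adds E, J → {E, F, G, J, K, L, M}. Minimal: {K, L}⁺ = {E, G, J, K, L, M}; {F, L}⁺ = {E, F, G, J, L, M}; {F, K}⁺ = {F, K} — none reach the full schema.
Any other superkey contains one of these as a subset, so there are no further candidate keys.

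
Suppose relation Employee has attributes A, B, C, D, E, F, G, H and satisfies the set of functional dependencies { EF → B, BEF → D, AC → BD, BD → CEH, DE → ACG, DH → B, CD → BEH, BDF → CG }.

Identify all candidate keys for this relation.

{E, F}, {A, C, F}, {B, D, F}, {C, D, F}, {D, F, H}

Attribute F never appears on the right-hand side of any dependency, so F must belong to every candidate key.
{F}⁺ = {F}, which is not all of the schema, so we must add further attributes.
{E, F}⁺: EF→B adds B; BEF→D adds D; BD→CEH adds C, H; DE→ACG adds A, G → {A, B, C, D, E, F, G, H}. Minimal: {F}⁺ = {F}; {E}⁺ = {E} — none reach the full schema.
{A, C, F}⁺: AC→BD adds B, D; BD→CEH adds E, H; DE→ACG adds G → {A, B, C, D, E, F, G, H}. Minimal: {C, F}⁺ = {C, F}; {A, F}⁺ = {A, F}; {A, C}⁺ = {A, B, C, D, E, G, H} — none reach the full schema.
{B, D, F}⁺: BD→CEH adds C, E, H; DE→ACG adds A, G → {A, B, C, D, E, F, G, H}. Minimal: {D, F}⁺ = {D, F}; {B, F}⁺ = {B, F}; {B, D}⁺ = {A, B, C, D, E, G, H} — none reach the full schema.
{C, D, F}⁺: CD→BEH adds B, E, H; BDF→CG adds G; DE→ACG adds A → {A, B, C, D, E, F, G, H}. Minimal: {D, F}⁺ = {D, F}; {C, F}⁺ = {C, F}; {C, D}⁺ = {A, B, C, D, E, G, H} — none reach the full schema.
{D, F, H}⁺: DH→B adds B; BDF→CG adds C, G; BD→CEH adds E; DE→ACG adds A → {A, B, C, D, E, F, G, H}. Minimal: {F, H}⁺ = {F, H}; {D, H}⁺ = {A, B, C, D, E, G, H}; {D, F}⁺ = {D, F} — none reach the full schema.
Any other superkey contains one of these as a subset, so there are no further candidate keys.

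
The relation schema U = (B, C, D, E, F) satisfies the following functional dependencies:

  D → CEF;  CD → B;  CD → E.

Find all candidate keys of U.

{D}⁺: D→CEF adds C, E, F; CD→B adds B → {B, C, D, E, F}.
No other minimal superkey exists.

{D}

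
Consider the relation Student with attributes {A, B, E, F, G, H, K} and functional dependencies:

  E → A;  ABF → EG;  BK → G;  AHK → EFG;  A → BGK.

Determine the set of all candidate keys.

Attribute H never appears on the right-hand side of any dependency, so H must belong to every candidate key.
{H}⁺ = {H}, which is not all of the schema, so we must add further attributes.
{A, H}⁺: A→BGK adds B, G, K; AHK→EFG adds E, F → {A, B, E, F, G, H, K}. Minimal: {H}⁺ = {H}; {A}⁺ = {A, B, G, K} — none reach the full schema.
{E, H}⁺: E→A adds A; A→BGK adds B, G, K; AHK→EFG adds F → {A, B, E, F, G, H, K}. Minimal: {H}⁺ = {H}; {E}⁺ = {A, B, E, G, K} — none reach the full schema.
Any other superkey contains one of these as a subset, so there are no further candidate keys.

{A, H}, {E, H}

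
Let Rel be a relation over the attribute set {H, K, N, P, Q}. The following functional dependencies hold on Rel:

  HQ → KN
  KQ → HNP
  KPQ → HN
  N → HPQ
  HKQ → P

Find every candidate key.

(N); (H, Q); (K, Q)

{N}⁺: N→HPQ adds H, P, Q; HQ→KN adds K → {H, K, N, P, Q}.
{H, Q}⁺: HQ→KN adds K, N; KQ→HNP adds P → {H, K, N, P, Q}. Minimal: {Q}⁺ = {Q}; {H}⁺ = {H} — none reach the full schema.
{K, Q}⁺: KQ→HNP adds H, N, P → {H, K, N, P, Q}. Minimal: {Q}⁺ = {Q}; {K}⁺ = {K} — none reach the full schema.
Any other superkey contains one of these as a subset, so there are no further candidate keys.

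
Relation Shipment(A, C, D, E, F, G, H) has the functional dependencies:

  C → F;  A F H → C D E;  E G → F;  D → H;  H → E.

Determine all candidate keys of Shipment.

Attributes A, G never appear on any right-hand side, so every candidate key must contain {A, G}.
{A, G}⁺ = {A, G}, which is not all of the schema, so we must add further attributes.
{A, D, G}⁺: D→H adds H; H→E adds E; EG→F adds F; AFH→CDE adds C → {A, C, D, E, F, G, H}. Minimal: {D, G}⁺ = {D, E, F, G, H}; {A, G}⁺ = {A, G}; {A, D}⁺ = {A, D, E, H} — none reach the full schema.
{A, G, H}⁺: H→E adds E; EG→F adds F; AFH→CDE adds C, D → {A, C, D, E, F, G, H}. Minimal: {G, H}⁺ = {E, F, G, H}; {A, H}⁺ = {A, E, H}; {A, G}⁺ = {A, G} — none reach the full schema.
Any other superkey contains one of these as a subset, so there are no further candidate keys.

(A, D, G), (A, G, H)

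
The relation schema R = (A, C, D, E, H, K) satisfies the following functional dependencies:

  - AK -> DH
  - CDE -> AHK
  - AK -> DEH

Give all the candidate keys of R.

ACK, CDE

Attribute C never appears on the right-hand side of any dependency, so C must belong to every candidate key.
{C}⁺ = {C}, which is not all of the schema, so we must add further attributes.
{A, C, K}⁺: AK→DH adds D, H; AK→DEH adds E → {A, C, D, E, H, K}.
{C, D, E}⁺: CDE→AHK adds A, H, K → {A, C, D, E, H, K}.
Any other superkey contains one of these as a subset, so there are no further candidate keys.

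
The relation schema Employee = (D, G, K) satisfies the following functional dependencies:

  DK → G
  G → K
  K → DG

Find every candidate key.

(G); (K)

{G}⁺: G→K adds K; K→DG adds D → {D, G, K}.
{K}⁺: K→DG adds D, G → {D, G, K}.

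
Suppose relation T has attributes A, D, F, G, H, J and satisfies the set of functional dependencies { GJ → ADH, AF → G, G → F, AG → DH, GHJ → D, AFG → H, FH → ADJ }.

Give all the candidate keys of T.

(A, F), (A, G), (F, H), (G, H), (G, J)

{A, F}⁺: AF→G adds G; AG→DH adds D, H; FH→ADJ adds J → {A, D, F, G, H, J}. Minimal: {F}⁺ = {F}; {A}⁺ = {A} — none reach the full schema.
{A, G}⁺: G→F adds F; AG→DH adds D, H; FH→ADJ adds J → {A, D, F, G, H, J}. Minimal: {G}⁺ = {F, G}; {A}⁺ = {A} — none reach the full schema.
{F, H}⁺: FH→ADJ adds A, D, J; AF→G adds G → {A, D, F, G, H, J}. Minimal: {H}⁺ = {H}; {F}⁺ = {F} — none reach the full schema.
{G, H}⁺: G→F adds F; FH→ADJ adds A, D, J → {A, D, F, G, H, J}. Minimal: {H}⁺ = {H}; {G}⁺ = {F, G} — none reach the full schema.
{G, J}⁺: GJ→ADH adds A, D, H; G→F adds F → {A, D, F, G, H, J}. Minimal: {J}⁺ = {J}; {G}⁺ = {F, G} — none reach the full schema.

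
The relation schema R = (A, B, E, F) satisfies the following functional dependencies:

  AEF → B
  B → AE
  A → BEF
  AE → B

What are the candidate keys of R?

A, B

{A}⁺: A→BEF adds B, E, F → {A, B, E, F}.
{B}⁺: B→AE adds A, E; A→BEF adds F → {A, B, E, F}.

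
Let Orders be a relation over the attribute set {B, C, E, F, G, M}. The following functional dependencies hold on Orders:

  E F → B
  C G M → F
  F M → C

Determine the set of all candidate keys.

Attributes E, G, M never appear on any right-hand side, so every candidate key must contain {E, G, M}.
{E, G, M}⁺ = {E, G, M}, which is not all of the schema, so we must add further attributes.
{C, E, G, M}⁺: CGM→F adds F; EF→B adds B → {B, C, E, F, G, M}. Minimal: {E, G, M}⁺ = {E, G, M}; {C, G, M}⁺ = {C, F, G, M}; {C, E, M}⁺ = {C, E, M}; … — none reach the full schema.
{E, F, G, M}⁺: EF→B adds B; FM→C adds C → {B, C, E, F, G, M}. Minimal: {F, G, M}⁺ = {C, F, G, M}; {E, G, M}⁺ = {E, G, M}; {E, F, M}⁺ = {B, C, E, F, M}; … — none reach the full schema.

{C, E, G, M}, {E, F, G, M}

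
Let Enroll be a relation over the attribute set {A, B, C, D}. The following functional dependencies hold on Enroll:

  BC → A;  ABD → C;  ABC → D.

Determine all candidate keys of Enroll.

(B, C), (A, B, D)

Attribute B never appears on the right-hand side of any dependency, so B must belong to every candidate key.
{B}⁺ = {B}, which is not all of the schema, so we must add further attributes.
{B, C}⁺: BC→A adds A; ABC→D adds D → {A, B, C, D}. Minimal: {C}⁺ = {C}; {B}⁺ = {B} — none reach the full schema.
{A, B, D}⁺: ABD→C adds C → {A, B, C, D}. Minimal: {B, D}⁺ = {B, D}; {A, D}⁺ = {A, D}; {A, B}⁺ = {A, B} — none reach the full schema.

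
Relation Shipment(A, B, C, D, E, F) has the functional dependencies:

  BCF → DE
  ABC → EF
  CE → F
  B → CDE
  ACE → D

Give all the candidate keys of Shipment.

{A, B}

Attributes A, B never appear on any right-hand side, so every candidate key must contain {A, B}.
{A, B}⁺ = {A, B, C, D, E, F}, which is all of the schema, so {A, B} is the only candidate key.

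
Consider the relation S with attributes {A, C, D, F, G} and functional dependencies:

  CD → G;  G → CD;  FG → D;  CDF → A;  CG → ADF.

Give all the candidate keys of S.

{G}; {C, D}

{G}⁺: G→CD adds C, D; CG→ADF adds A, F → {A, C, D, F, G}.
{C, D}⁺: CD→G adds G; CG→ADF adds A, F → {A, C, D, F, G}. Minimal: {D}⁺ = {D}; {C}⁺ = {C} — none reach the full schema.
Any other superkey contains one of these as a subset, so there are no further candidate keys.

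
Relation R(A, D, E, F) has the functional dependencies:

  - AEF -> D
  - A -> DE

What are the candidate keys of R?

Attributes A, F never appear on any right-hand side, so every candidate key must contain {A, F}.
{A, F}⁺ = {A, D, E, F}, which is all of the schema, so {A, F} is the only candidate key.

{A, F}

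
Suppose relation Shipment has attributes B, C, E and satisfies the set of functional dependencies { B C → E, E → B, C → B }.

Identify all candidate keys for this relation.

(C)

Attribute C never appears on the right-hand side of any dependency, so C must belong to every candidate key.
{C}⁺ = {B, C, E}, which is all of the schema, so {C} is the only candidate key.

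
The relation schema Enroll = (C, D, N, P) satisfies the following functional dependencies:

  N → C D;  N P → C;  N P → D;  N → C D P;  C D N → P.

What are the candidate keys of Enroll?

{N}⁺: N→CD adds C, D; N→CDP adds P → {C, D, N, P}.

{N}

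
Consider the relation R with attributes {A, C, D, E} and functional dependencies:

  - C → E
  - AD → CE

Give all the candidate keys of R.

Attributes A, D never appear on any right-hand side, so every candidate key must contain {A, D}.
{A, D}⁺ = {A, C, D, E}, which is all of the schema, so {A, D} is the only candidate key.

{A, D}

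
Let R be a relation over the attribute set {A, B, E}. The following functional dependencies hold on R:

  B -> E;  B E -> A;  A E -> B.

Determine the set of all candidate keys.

{B}⁺: B→E adds E; BE→A adds A → {A, B, E}.
{A, E}⁺: AE→B adds B → {A, B, E}. Minimal: {E}⁺ = {E}; {A}⁺ = {A} — none reach the full schema.

{B}, {A, E}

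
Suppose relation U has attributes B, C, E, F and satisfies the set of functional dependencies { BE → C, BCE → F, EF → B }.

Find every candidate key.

Attribute E never appears on the right-hand side of any dependency, so E must belong to every candidate key.
{E}⁺ = {E}, which is not all of the schema, so we must add further attributes.
{B, E}⁺: BE→C adds C; BCE→F adds F → {B, C, E, F}. Minimal: {E}⁺ = {E}; {B}⁺ = {B} — none reach the full schema.
{E, F}⁺: EF→B adds B; BE→C adds C → {B, C, E, F}. Minimal: {F}⁺ = {F}; {E}⁺ = {E} — none reach the full schema.
Any other superkey contains one of these as a subset, so there are no further candidate keys.

BE; EF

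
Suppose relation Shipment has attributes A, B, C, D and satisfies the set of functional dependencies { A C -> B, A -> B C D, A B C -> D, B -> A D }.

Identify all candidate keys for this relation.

A, B

{A}⁺: A→BCD adds B, C, D → {A, B, C, D}.
{B}⁺: B→AD adds A, D; A→BCD adds C → {A, B, C, D}.
Any other superkey contains one of these as a subset, so there are no further candidate keys.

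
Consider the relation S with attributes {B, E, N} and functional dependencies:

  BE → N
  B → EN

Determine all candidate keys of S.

Attribute B never appears on the right-hand side of any dependency, so B must belong to every candidate key.
{B}⁺ = {B, E, N}, which is all of the schema, so {B} is the only candidate key.

{B}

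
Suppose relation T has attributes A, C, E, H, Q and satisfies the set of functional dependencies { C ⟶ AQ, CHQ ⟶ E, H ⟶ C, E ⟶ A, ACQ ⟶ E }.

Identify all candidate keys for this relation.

H

Attribute H never appears on the right-hand side of any dependency, so H must belong to every candidate key.
{H}⁺ = {A, C, E, H, Q}, which is all of the schema, so {H} is the only candidate key.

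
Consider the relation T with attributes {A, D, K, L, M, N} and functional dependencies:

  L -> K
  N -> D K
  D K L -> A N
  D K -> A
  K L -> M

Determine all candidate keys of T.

DL; LN

Attribute L never appears on the right-hand side of any dependency, so L must belong to every candidate key.
{L}⁺ = {K, L, M}, which is not all of the schema, so we must add further attributes.
{D, L}⁺: L→K adds K; DKL→AN adds A, N; KL→M adds M → {A, D, K, L, M, N}. Minimal: {L}⁺ = {K, L, M}; {D}⁺ = {D} — none reach the full schema.
{L, N}⁺: L→K adds K; N→DK adds D; DKL→AN adds A; KL→M adds M → {A, D, K, L, M, N}. Minimal: {N}⁺ = {A, D, K, N}; {L}⁺ = {K, L, M} — none reach the full schema.
Any other superkey contains one of these as a subset, so there are no further candidate keys.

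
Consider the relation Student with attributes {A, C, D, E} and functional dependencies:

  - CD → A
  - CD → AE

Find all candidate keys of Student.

Attributes C, D never appear on any right-hand side, so every candidate key must contain {C, D}.
{C, D}⁺ = {A, C, D, E}, which is all of the schema, so {C, D} is the only candidate key.

(C, D)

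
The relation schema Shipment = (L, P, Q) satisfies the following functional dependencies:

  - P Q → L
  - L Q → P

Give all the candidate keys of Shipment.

{L, Q}⁺: LQ→P adds P → {L, P, Q}. Minimal: {Q}⁺ = {Q}; {L}⁺ = {L} — none reach the full schema.
{P, Q}⁺: PQ→L adds L → {L, P, Q}. Minimal: {Q}⁺ = {Q}; {P}⁺ = {P} — none reach the full schema.

{L, Q}; {P, Q}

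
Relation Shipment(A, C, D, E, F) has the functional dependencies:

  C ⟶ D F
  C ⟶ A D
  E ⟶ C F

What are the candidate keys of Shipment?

{E}⁺: E→CF adds C, F; C→DF adds D; C→AD adds A → {A, C, D, E, F}.

E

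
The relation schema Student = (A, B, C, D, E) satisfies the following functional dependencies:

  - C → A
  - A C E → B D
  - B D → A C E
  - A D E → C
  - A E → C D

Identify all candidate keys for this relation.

{A, E}⁺: AE→CD adds C, D; ACE→BD adds B → {A, B, C, D, E}. Minimal: {E}⁺ = {E}; {A}⁺ = {A} — none reach the full schema.
{B, D}⁺: BD→ACE adds A, C, E → {A, B, C, D, E}. Minimal: {D}⁺ = {D}; {B}⁺ = {B} — none reach the full schema.
{C, E}⁺: C→A adds A; ACE→BD adds B, D → {A, B, C, D, E}. Minimal: {E}⁺ = {E}; {C}⁺ = {A, C} — none reach the full schema.
Any other superkey contains one of these as a subset, so there are no further candidate keys.

(A, E); (B, D); (C, E)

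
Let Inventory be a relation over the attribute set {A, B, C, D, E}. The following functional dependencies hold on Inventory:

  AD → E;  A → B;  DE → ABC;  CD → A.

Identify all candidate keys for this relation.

Attribute D never appears on the right-hand side of any dependency, so D must belong to every candidate key.
{D}⁺ = {D}, which is not all of the schema, so we must add further attributes.
{A, D}⁺: AD→E adds E; A→B adds B; DE→ABC adds C → {A, B, C, D, E}.
{C, D}⁺: CD→A adds A; AD→E adds E; A→B adds B → {A, B, C, D, E}.
{D, E}⁺: DE→ABC adds A, B, C → {A, B, C, D, E}.

{A, D}, {C, D}, {D, E}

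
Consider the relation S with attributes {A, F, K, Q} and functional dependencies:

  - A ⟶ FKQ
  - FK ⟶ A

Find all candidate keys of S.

{A}⁺: A→FKQ adds F, K, Q → {A, F, K, Q}.
{F, K}⁺: FK→A adds A; A→FKQ adds Q → {A, F, K, Q}.

A, FK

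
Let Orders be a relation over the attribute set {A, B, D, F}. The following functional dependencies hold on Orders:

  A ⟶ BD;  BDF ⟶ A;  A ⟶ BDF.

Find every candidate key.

{A}, {B, D, F}

{A}⁺: A→BD adds B, D; A→BDF adds F → {A, B, D, F}.
{B, D, F}⁺: BDF→A adds A → {A, B, D, F}.
Any other superkey contains one of these as a subset, so there are no further candidate keys.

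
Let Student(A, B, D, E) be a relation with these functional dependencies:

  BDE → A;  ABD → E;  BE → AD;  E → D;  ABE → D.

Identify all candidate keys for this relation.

Attribute B never appears on the right-hand side of any dependency, so B must belong to every candidate key.
{B}⁺ = {B}, which is not all of the schema, so we must add further attributes.
{B, E}⁺: BE→AD adds A, D → {A, B, D, E}.
{A, B, D}⁺: ABD→E adds E → {A, B, D, E}.
Any other superkey contains one of these as a subset, so there are no further candidate keys.

{B, E}, {A, B, D}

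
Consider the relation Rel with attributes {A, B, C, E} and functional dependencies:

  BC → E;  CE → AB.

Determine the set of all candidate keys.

{B, C}, {C, E}

Attribute C never appears on the right-hand side of any dependency, so C must belong to every candidate key.
{C}⁺ = {C}, which is not all of the schema, so we must add further attributes.
{B, C}⁺: BC→E adds E; CE→AB adds A → {A, B, C, E}. Minimal: {C}⁺ = {C}; {B}⁺ = {B} — none reach the full schema.
{C, E}⁺: CE→AB adds A, B → {A, B, C, E}. Minimal: {E}⁺ = {E}; {C}⁺ = {C} — none reach the full schema.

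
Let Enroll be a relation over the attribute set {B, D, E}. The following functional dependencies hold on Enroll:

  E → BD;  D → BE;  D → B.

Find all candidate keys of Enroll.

{D}⁺: D→BE adds B, E → {B, D, E}.
{E}⁺: E→BD adds B, D → {B, D, E}.
Any other superkey contains one of these as a subset, so there are no further candidate keys.

(D), (E)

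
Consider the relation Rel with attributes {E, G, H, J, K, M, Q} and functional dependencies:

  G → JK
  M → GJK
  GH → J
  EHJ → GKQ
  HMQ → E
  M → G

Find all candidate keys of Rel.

Attributes H, M never appear on any right-hand side, so every candidate key must contain {H, M}.
{H, M}⁺ = {G, H, J, K, M}, which is not all of the schema, so we must add further attributes.
{E, H, M}⁺: M→GJK adds G, J, K; EHJ→GKQ adds Q → {E, G, H, J, K, M, Q}. Minimal: {H, M}⁺ = {G, H, J, K, M}; {E, M}⁺ = {E, G, J, K, M}; {E, H}⁺ = {E, H} — none reach the full schema.
{H, M, Q}⁺: M→GJK adds G, J, K; HMQ→E adds E → {E, G, H, J, K, M, Q}. Minimal: {M, Q}⁺ = {G, J, K, M, Q}; {H, Q}⁺ = {H, Q}; {H, M}⁺ = {G, H, J, K, M} — none reach the full schema.

{E, H, M}; {H, M, Q}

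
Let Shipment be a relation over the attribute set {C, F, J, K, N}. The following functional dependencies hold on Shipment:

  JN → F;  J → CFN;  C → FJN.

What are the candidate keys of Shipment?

(C, K), (J, K)

Attribute K never appears on the right-hand side of any dependency, so K must belong to every candidate key.
{K}⁺ = {K}, which is not all of the schema, so we must add further attributes.
{C, K}⁺: C→FJN adds F, J, N → {C, F, J, K, N}.
{J, K}⁺: J→CFN adds C, F, N → {C, F, J, K, N}.
Any other superkey contains one of these as a subset, so there are no further candidate keys.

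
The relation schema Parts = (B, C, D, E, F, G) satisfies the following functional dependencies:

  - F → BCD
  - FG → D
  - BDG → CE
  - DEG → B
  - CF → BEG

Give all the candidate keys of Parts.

{F}

{F}⁺: F→BCD adds B, C, D; CF→BEG adds E, G → {B, C, D, E, F, G}.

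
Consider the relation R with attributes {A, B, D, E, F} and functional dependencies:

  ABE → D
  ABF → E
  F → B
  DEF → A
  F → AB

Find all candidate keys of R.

Attribute F never appears on the right-hand side of any dependency, so F must belong to every candidate key.
{F}⁺ = {A, B, D, E, F}, which is all of the schema, so {F} is the only candidate key.

{F}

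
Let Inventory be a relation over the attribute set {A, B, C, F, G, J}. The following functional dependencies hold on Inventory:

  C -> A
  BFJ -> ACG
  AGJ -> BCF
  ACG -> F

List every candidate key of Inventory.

Attribute J never appears on the right-hand side of any dependency, so J must belong to every candidate key.
{J}⁺ = {J}, which is not all of the schema, so we must add further attributes.
{A, G, J}⁺: AGJ→BCF adds B, C, F → {A, B, C, F, G, J}. Minimal: {G, J}⁺ = {G, J}; {A, J}⁺ = {A, J}; {A, G}⁺ = {A, G} — none reach the full schema.
{B, F, J}⁺: BFJ→ACG adds A, C, G → {A, B, C, F, G, J}. Minimal: {F, J}⁺ = {F, J}; {B, J}⁺ = {B, J}; {B, F}⁺ = {B, F} — none reach the full schema.
{C, G, J}⁺: C→A adds A; AGJ→BCF adds B, F → {A, B, C, F, G, J}. Minimal: {G, J}⁺ = {G, J}; {C, J}⁺ = {A, C, J}; {C, G}⁺ = {A, C, F, G} — none reach the full schema.

AGJ; BFJ; CGJ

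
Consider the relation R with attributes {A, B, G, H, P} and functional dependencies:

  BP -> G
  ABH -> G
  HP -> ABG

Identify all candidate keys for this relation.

Attributes H, P never appear on any right-hand side, so every candidate key must contain {H, P}.
{H, P}⁺ = {A, B, G, H, P}, which is all of the schema, so {H, P} is the only candidate key.

{H, P}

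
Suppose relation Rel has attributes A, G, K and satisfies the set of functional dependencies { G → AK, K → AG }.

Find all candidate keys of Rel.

{G}⁺: G→AK adds A, K → {A, G, K}.
{K}⁺: K→AG adds A, G → {A, G, K}.
Any other superkey contains one of these as a subset, so there are no further candidate keys.

(G), (K)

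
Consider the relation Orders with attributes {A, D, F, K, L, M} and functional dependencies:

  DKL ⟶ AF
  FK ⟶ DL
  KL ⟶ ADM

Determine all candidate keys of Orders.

{F, K}, {K, L}

Attribute K never appears on the right-hand side of any dependency, so K must belong to every candidate key.
{K}⁺ = {K}, which is not all of the schema, so we must add further attributes.
{F, K}⁺: FK→DL adds D, L; KL→ADM adds A, M → {A, D, F, K, L, M}. Minimal: {K}⁺ = {K}; {F}⁺ = {F} — none reach the full schema.
{K, L}⁺: KL→ADM adds A, D, M; DKL→AF adds F → {A, D, F, K, L, M}. Minimal: {L}⁺ = {L}; {K}⁺ = {K} — none reach the full schema.
Any other superkey contains one of these as a subset, so there are no further candidate keys.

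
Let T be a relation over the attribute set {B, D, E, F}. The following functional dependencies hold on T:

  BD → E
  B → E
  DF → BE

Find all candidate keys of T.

Attributes D, F never appear on any right-hand side, so every candidate key must contain {D, F}.
{D, F}⁺ = {B, D, E, F}, which is all of the schema, so {D, F} is the only candidate key.

{D, F}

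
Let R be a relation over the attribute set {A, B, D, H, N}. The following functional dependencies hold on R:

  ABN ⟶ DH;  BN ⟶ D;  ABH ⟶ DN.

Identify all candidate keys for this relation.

{A, B, H}, {A, B, N}

Attributes A, B never appear on any right-hand side, so every candidate key must contain {A, B}.
{A, B}⁺ = {A, B}, which is not all of the schema, so we must add further attributes.
{A, B, H}⁺: ABH→DN adds D, N → {A, B, D, H, N}. Minimal: {B, H}⁺ = {B, H}; {A, H}⁺ = {A, H}; {A, B}⁺ = {A, B} — none reach the full schema.
{A, B, N}⁺: ABN→DH adds D, H → {A, B, D, H, N}. Minimal: {B, N}⁺ = {B, D, N}; {A, N}⁺ = {A, N}; {A, B}⁺ = {A, B} — none reach the full schema.
Any other superkey contains one of these as a subset, so there are no further candidate keys.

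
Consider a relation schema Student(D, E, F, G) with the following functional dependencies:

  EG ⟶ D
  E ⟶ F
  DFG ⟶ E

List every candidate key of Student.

{E, G}⁺: EG→D adds D; E→F adds F → {D, E, F, G}.
{D, F, G}⁺: DFG→E adds E → {D, E, F, G}.
Any other superkey contains one of these as a subset, so there are no further candidate keys.

{E, G}; {D, F, G}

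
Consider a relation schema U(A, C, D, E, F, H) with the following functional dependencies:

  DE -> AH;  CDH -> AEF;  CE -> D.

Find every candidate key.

{C, E}, {C, D, H}

Attribute C never appears on the right-hand side of any dependency, so C must belong to every candidate key.
{C}⁺ = {C}, which is not all of the schema, so we must add further attributes.
{C, E}⁺: CE→D adds D; DE→AH adds A, H; CDH→AEF adds F → {A, C, D, E, F, H}. Minimal: {E}⁺ = {E}; {C}⁺ = {C} — none reach the full schema.
{C, D, H}⁺: CDH→AEF adds A, E, F → {A, C, D, E, F, H}. Minimal: {D, H}⁺ = {D, H}; {C, H}⁺ = {C, H}; {C, D}⁺ = {C, D} — none reach the full schema.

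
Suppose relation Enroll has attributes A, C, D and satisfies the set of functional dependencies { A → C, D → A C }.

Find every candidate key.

Attribute D never appears on the right-hand side of any dependency, so D must belong to every candidate key.
{D}⁺ = {A, C, D}, which is all of the schema, so {D} is the only candidate key.

(D)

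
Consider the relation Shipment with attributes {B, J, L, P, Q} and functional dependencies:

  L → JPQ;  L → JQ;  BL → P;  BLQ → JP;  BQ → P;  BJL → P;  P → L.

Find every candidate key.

{B, L}, {B, P}, {B, Q}

Attribute B never appears on the right-hand side of any dependency, so B must belong to every candidate key.
{B}⁺ = {B}, which is not all of the schema, so we must add further attributes.
{B, L}⁺: L→JPQ adds J, P, Q → {B, J, L, P, Q}. Minimal: {L}⁺ = {J, L, P, Q}; {B}⁺ = {B} — none reach the full schema.
{B, P}⁺: P→L adds L; L→JPQ adds J, Q → {B, J, L, P, Q}. Minimal: {P}⁺ = {J, L, P, Q}; {B}⁺ = {B} — none reach the full schema.
{B, Q}⁺: BQ→P adds P; P→L adds L; L→JPQ adds J → {B, J, L, P, Q}. Minimal: {Q}⁺ = {Q}; {B}⁺ = {B} — none reach the full schema.
Any other superkey contains one of these as a subset, so there are no further candidate keys.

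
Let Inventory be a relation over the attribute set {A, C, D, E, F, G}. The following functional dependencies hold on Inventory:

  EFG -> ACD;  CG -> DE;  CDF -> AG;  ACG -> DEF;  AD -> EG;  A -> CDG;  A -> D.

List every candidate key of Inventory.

{A}⁺: A→CDG adds C, D, G; CG→DE adds E; ACG→DEF adds F → {A, C, D, E, F, G}.
{C, D, F}⁺: CDF→AG adds A, G; ACG→DEF adds E → {A, C, D, E, F, G}. Minimal: {D, F}⁺ = {D, F}; {C, F}⁺ = {C, F}; {C, D}⁺ = {C, D} — none reach the full schema.
{C, F, G}⁺: CG→DE adds D, E; CDF→AG adds A → {A, C, D, E, F, G}. Minimal: {F, G}⁺ = {F, G}; {C, G}⁺ = {C, D, E, G}; {C, F}⁺ = {C, F} — none reach the full schema.
{E, F, G}⁺: EFG→ACD adds A, C, D → {A, C, D, E, F, G}. Minimal: {F, G}⁺ = {F, G}; {E, G}⁺ = {E, G}; {E, F}⁺ = {E, F} — none reach the full schema.

{A}, {C, D, F}, {C, F, G}, {E, F, G}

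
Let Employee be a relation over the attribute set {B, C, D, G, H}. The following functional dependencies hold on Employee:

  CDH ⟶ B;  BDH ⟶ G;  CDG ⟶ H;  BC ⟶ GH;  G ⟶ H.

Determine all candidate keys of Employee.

Attributes C, D never appear on any right-hand side, so every candidate key must contain {C, D}.
{C, D}⁺ = {C, D}, which is not all of the schema, so we must add further attributes.
{B, C, D}⁺: BC→GH adds G, H → {B, C, D, G, H}. Minimal: {C, D}⁺ = {C, D}; {B, D}⁺ = {B, D}; {B, C}⁺ = {B, C, G, H} — none reach the full schema.
{C, D, G}⁺: CDG→H adds H; CDH→B adds B → {B, C, D, G, H}. Minimal: {D, G}⁺ = {D, G, H}; {C, G}⁺ = {C, G, H}; {C, D}⁺ = {C, D} — none reach the full schema.
{C, D, H}⁺: CDH→B adds B; BDH→G adds G → {B, C, D, G, H}. Minimal: {D, H}⁺ = {D, H}; {C, H}⁺ = {C, H}; {C, D}⁺ = {C, D} — none reach the full schema.

{B, C, D}, {C, D, G}, {C, D, H}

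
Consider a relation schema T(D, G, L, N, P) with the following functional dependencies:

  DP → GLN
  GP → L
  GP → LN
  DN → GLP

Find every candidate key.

DN, DP

{D, N}⁺: DN→GLP adds G, L, P → {D, G, L, N, P}. Minimal: {N}⁺ = {N}; {D}⁺ = {D} — none reach the full schema.
{D, P}⁺: DP→GLN adds G, L, N → {D, G, L, N, P}. Minimal: {P}⁺ = {P}; {D}⁺ = {D} — none reach the full schema.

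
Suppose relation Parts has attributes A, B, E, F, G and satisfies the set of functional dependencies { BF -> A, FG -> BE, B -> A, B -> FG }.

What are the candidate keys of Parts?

(B); (F, G)

{B}⁺: B→A adds A; B→FG adds F, G; FG→BE adds E → {A, B, E, F, G}.
{F, G}⁺: FG→BE adds B, E; B→A adds A → {A, B, E, F, G}.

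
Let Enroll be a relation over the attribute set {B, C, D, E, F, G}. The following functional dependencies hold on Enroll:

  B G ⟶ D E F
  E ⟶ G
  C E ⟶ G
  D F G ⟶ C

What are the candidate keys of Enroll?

Attribute B never appears on the right-hand side of any dependency, so B must belong to every candidate key.
{B}⁺ = {B}, which is not all of the schema, so we must add further attributes.
{B, E}⁺: E→G adds G; BG→DEF adds D, F; DFG→C adds C → {B, C, D, E, F, G}.
{B, G}⁺: BG→DEF adds D, E, F; DFG→C adds C → {B, C, D, E, F, G}.

{B, E}; {B, G}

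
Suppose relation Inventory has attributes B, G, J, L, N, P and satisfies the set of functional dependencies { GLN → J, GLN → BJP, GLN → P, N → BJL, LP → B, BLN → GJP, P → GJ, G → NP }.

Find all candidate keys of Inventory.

{G}, {N}, {P}

{G}⁺: G→NP adds N, P; N→BJL adds B, J, L → {B, G, J, L, N, P}.
{N}⁺: N→BJL adds B, J, L; BLN→GJP adds G, P → {B, G, J, L, N, P}.
{P}⁺: P→GJ adds G, J; G→NP adds N; N→BJL adds B, L → {B, G, J, L, N, P}.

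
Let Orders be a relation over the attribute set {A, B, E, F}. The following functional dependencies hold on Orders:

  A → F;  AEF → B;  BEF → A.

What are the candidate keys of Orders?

Attribute E never appears on the right-hand side of any dependency, so E must belong to every candidate key.
{E}⁺ = {E}, which is not all of the schema, so we must add further attributes.
{A, E}⁺: A→F adds F; AEF→B adds B → {A, B, E, F}. Minimal: {E}⁺ = {E}; {A}⁺ = {A, F} — none reach the full schema.
{B, E, F}⁺: BEF→A adds A → {A, B, E, F}. Minimal: {E, F}⁺ = {E, F}; {B, F}⁺ = {B, F}; {B, E}⁺ = {B, E} — none reach the full schema.
Any other superkey contains one of these as a subset, so there are no further candidate keys.

(A, E), (B, E, F)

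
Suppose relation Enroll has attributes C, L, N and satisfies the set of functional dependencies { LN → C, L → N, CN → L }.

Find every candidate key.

(L); (C, N)

{L}⁺: L→N adds N; LN→C adds C → {C, L, N}.
{C, N}⁺: CN→L adds L → {C, L, N}. Minimal: {N}⁺ = {N}; {C}⁺ = {C} — none reach the full schema.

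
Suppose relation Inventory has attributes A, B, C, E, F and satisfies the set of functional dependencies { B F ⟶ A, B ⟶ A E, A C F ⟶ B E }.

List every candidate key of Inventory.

ACF; BCF

{A, C, F}⁺: ACF→BE adds B, E → {A, B, C, E, F}. Minimal: {C, F}⁺ = {C, F}; {A, F}⁺ = {A, F}; {A, C}⁺ = {A, C} — none reach the full schema.
{B, C, F}⁺: BF→A adds A; B→AE adds E → {A, B, C, E, F}. Minimal: {C, F}⁺ = {C, F}; {B, F}⁺ = {A, B, E, F}; {B, C}⁺ = {A, B, C, E} — none reach the full schema.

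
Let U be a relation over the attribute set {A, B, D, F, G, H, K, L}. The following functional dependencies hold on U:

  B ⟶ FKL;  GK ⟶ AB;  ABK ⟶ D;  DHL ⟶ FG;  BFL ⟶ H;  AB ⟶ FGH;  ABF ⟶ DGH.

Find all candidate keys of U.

{A, B}⁺: B→FKL adds F, K, L; ABK→D adds D; BFL→H adds H; AB→FGH adds G → {A, B, D, F, G, H, K, L}. Minimal: {B}⁺ = {B, F, H, K, L}; {A}⁺ = {A} — none reach the full schema.
{B, D}⁺: B→FKL adds F, K, L; BFL→H adds H; DHL→FG adds G; GK→AB adds A → {A, B, D, F, G, H, K, L}. Minimal: {D}⁺ = {D}; {B}⁺ = {B, F, H, K, L} — none reach the full schema.
{B, G}⁺: B→FKL adds F, K, L; GK→AB adds A; ABK→D adds D; BFL→H adds H → {A, B, D, F, G, H, K, L}. Minimal: {G}⁺ = {G}; {B}⁺ = {B, F, H, K, L} — none reach the full schema.
{G, K}⁺: GK→AB adds A, B; ABK→D adds D; AB→FGH adds F, H; B→FKL adds L → {A, B, D, F, G, H, K, L}. Minimal: {K}⁺ = {K}; {G}⁺ = {G} — none reach the full schema.
{D, H, K, L}⁺: DHL→FG adds F, G; GK→AB adds A, B → {A, B, D, F, G, H, K, L}. Minimal: {H, K, L}⁺ = {H, K, L}; {D, K, L}⁺ = {D, K, L}; {D, H, L}⁺ = {D, F, G, H, L}; … — none reach the full schema.
Any other superkey contains one of these as a subset, so there are no further candidate keys.

AB, BD, BG, GK, DHKL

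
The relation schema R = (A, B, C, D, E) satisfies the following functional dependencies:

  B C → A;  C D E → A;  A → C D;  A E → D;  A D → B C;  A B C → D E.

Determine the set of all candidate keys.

{A}; {B, C}; {C, D, E}

{A}⁺: A→CD adds C, D; AD→BC adds B; ABC→DE adds E → {A, B, C, D, E}.
{B, C}⁺: BC→A adds A; A→CD adds D; ABC→DE adds E → {A, B, C, D, E}.
{C, D, E}⁺: CDE→A adds A; AD→BC adds B → {A, B, C, D, E}.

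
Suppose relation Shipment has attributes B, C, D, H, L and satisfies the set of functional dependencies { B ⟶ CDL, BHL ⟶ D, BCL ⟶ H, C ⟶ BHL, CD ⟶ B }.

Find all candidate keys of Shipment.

{B}⁺: B→CDL adds C, D, L; BCL→H adds H → {B, C, D, H, L}.
{C}⁺: C→BHL adds B, H, L; B→CDL adds D → {B, C, D, H, L}.

{B}, {C}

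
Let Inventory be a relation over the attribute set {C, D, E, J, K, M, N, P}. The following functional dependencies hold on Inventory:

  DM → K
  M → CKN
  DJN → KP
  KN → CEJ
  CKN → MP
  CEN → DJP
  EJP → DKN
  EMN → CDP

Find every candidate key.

{M}⁺: M→CKN adds C, K, N; KN→CEJ adds E, J; CKN→MP adds P; CEN→DJP adds D → {C, D, E, J, K, M, N, P}.
{K, N}⁺: KN→CEJ adds C, E, J; CKN→MP adds M, P; CEN→DJP adds D → {C, D, E, J, K, M, N, P}. Minimal: {N}⁺ = {N}; {K}⁺ = {K} — none reach the full schema.
{C, E, N}⁺: CEN→DJP adds D, J, P; EJP→DKN adds K; CKN→MP adds M → {C, D, E, J, K, M, N, P}. Minimal: {E, N}⁺ = {E, N}; {C, N}⁺ = {C, N}; {C, E}⁺ = {C, E} — none reach the full schema.
{D, J, N}⁺: DJN→KP adds K, P; KN→CEJ adds C, E; CKN→MP adds M → {C, D, E, J, K, M, N, P}. Minimal: {J, N}⁺ = {J, N}; {D, N}⁺ = {D, N}; {D, J}⁺ = {D, J} — none reach the full schema.
{E, J, P}⁺: EJP→DKN adds D, K, N; KN→CEJ adds C; CKN→MP adds M → {C, D, E, J, K, M, N, P}. Minimal: {J, P}⁺ = {J, P}; {E, P}⁺ = {E, P}; {E, J}⁺ = {E, J} — none reach the full schema.

{M}, {K, N}, {C, E, N}, {D, J, N}, {E, J, P}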